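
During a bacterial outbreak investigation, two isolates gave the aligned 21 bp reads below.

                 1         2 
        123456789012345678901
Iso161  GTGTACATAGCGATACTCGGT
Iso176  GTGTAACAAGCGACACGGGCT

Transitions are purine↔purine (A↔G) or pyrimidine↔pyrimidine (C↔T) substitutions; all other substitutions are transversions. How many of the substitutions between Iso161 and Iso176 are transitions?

1

Mismatches occur at site 6 (C/A, transversion), site 7 (A/C, transversion), site 8 (T/A, transversion), site 14 (T/C, transition), site 17 (T/G, transversion), site 18 (C/G, transversion), site 20 (G/C, transversion).
Of the 7 differences, 1 transition and 6 transversions, so the answer is 1.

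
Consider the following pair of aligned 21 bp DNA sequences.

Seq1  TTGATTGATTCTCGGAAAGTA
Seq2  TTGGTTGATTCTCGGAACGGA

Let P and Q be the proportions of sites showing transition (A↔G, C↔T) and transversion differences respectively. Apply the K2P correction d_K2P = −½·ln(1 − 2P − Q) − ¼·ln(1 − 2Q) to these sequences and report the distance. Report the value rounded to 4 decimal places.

The sequences differ at positions 4 (A/G, transition), 18 (A/C, transversion), 20 (T/G, transversion).
Of the 3 differences, 1 transition and 2 transversions over 21 sites: P = 1/21 = 0.047619, Q = 2/21 = 0.095238.
d = −0.5·ln(0.809524) − 0.25·ln(0.809524) = −0.5·(-0.211309) − 0.25·(-0.211309) = 0.1585.

0.1585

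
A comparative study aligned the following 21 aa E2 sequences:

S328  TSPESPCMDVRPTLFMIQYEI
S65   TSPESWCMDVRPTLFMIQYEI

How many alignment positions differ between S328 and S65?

1

The sequences differ at position 6 (P/W).
That gives 1 mismatch out of 21 aligned sites, so the Hamming distance is 1.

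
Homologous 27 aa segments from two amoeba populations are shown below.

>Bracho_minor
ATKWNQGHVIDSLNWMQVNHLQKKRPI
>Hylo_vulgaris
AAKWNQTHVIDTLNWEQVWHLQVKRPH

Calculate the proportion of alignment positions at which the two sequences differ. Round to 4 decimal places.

0.2593

The sequences differ at positions 2 (T/A), 7 (G/T), 12 (S/T), 16 (M/E), 19 (N/W), 23 (K/V), 27 (I/H).
There are 7 differences over 27 sites, so p = 7/27 = 0.2593.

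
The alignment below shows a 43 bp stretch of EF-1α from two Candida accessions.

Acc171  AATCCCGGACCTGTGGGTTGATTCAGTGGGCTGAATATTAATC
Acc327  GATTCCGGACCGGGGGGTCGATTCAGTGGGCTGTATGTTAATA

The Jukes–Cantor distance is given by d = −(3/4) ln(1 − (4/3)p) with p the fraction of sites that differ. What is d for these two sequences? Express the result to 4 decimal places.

Differing sites — 1:A/G; 4:C/T; 12:T/G; 14:T/G; 19:T/C; 34:A/T; 37:A/G; 43:C/A.
p = 8/43 = 0.186047.
d = −0.75 · ln(1 − (4/3)·0.186047) = −0.75 · ln(0.751937) = −0.75 · (-0.285103) = 0.2138.

0.2138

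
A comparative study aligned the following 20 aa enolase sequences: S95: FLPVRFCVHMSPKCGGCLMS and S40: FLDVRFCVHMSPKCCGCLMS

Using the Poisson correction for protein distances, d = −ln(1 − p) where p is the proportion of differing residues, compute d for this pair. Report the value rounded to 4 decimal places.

Mismatches occur at site 3 (P→D), site 15 (G→C).
p = 2/20 = 0.100000.
d = −ln(1 − 0.100000) = −ln(0.900000) = 0.1054.

0.1054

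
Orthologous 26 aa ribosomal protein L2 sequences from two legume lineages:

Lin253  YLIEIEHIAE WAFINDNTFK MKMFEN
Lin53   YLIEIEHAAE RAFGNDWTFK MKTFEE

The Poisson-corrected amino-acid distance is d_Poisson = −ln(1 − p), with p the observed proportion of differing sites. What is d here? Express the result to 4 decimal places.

Mismatches occur at site 8 (I/A), site 11 (W/R), site 14 (I/G), site 17 (N/W), site 23 (M/T), site 26 (N/E).
p = 6/26 = 0.230769.
d = −ln(1 − 0.230769) = −ln(0.769231) = 0.2624.

0.2624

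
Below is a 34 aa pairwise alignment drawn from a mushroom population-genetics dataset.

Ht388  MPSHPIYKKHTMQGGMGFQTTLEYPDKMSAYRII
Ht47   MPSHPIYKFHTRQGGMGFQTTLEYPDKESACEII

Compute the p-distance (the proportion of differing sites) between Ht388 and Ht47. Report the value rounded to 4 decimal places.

The sequences differ at positions 9 (K/F), 12 (M/R), 28 (M/E), 31 (Y/C), 32 (R/E).
There are 5 differences over 34 sites, so p = 5/34 = 0.1471.

0.1471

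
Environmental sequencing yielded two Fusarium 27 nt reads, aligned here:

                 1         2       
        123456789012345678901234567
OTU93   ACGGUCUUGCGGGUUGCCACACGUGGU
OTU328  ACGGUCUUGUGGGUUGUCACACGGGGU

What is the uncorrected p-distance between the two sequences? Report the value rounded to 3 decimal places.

0.111

Differing sites — 10:C/U; 17:C/U; 24:U/G.
There are 3 differences over 27 sites, so p = 3/27 = 0.111.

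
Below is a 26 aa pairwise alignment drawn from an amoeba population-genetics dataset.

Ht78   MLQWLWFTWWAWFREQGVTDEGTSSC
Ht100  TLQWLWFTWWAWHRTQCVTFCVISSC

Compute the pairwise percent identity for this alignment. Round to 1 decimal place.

Mismatches occur at site 1 (M→T), site 13 (F→H), site 15 (E→T), site 17 (G→C), site 20 (D→F), site 21 (E→C), site 22 (G→V), site 23 (T→I).
18 of the 26 sites match, so the percent identity is 18/26 × 100 = 69.2%.

69.2%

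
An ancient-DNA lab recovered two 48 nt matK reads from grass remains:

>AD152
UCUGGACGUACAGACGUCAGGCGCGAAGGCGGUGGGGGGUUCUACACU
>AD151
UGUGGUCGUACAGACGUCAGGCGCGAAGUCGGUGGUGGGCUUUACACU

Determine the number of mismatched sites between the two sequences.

Mismatches occur at site 2 (C/G), site 6 (A/U), site 29 (G/U), site 36 (G/U), site 40 (U/C), site 42 (C/U).
That gives 6 mismatches out of 48 aligned sites, so the Hamming distance is 6.

6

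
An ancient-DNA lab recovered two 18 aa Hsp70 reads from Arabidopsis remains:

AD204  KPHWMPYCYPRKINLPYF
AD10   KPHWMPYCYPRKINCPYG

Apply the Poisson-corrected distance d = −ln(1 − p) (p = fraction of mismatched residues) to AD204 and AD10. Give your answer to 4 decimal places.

Mismatches occur at site 15 (L→C), site 18 (F→G).
p = 2/18 = 0.111111.
d = −ln(1 − 0.111111) = −ln(0.888889) = 0.1178.

0.1178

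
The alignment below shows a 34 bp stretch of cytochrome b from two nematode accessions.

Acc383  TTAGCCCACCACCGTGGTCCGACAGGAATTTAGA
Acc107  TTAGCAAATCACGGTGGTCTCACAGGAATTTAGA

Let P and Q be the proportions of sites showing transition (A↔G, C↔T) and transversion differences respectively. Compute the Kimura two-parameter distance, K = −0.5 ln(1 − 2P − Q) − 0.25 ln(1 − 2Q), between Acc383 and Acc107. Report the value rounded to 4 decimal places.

Mismatches occur at site 6 (C/A, transversion), site 7 (C/A, transversion), site 9 (C/T, transition), site 13 (C/G, transversion), site 20 (C/T, transition), site 21 (G/C, transversion).
Of the 6 differences, 2 transitions and 4 transversions over 34 sites: P = 2/34 = 0.058824, Q = 4/34 = 0.117647.
d = −0.5·ln(0.764705) − 0.25·ln(0.764706) = −0.5·(-0.268265) − 0.25·(-0.268264) = 0.2012.

0.2012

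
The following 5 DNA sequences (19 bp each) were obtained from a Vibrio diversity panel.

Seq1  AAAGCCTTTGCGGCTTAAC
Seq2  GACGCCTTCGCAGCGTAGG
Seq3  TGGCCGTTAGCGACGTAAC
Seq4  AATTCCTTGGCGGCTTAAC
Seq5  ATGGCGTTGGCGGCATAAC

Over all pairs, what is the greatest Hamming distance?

Pairwise Hamming distances:
  Seq1 vs Seq2: 7
  Seq1 vs Seq3: 8
  Seq1 vs Seq4: 3
  Seq1 vs Seq5: 5
  Seq2 vs Seq3: 10
  Seq2 vs Seq4: 8
  Seq2 vs Seq5: 9
  Seq3 vs Seq4: 8
  Seq3 vs Seq5: 6
  Seq4 vs Seq5: 5
The largest is 10, between Seq2 and Seq3.

10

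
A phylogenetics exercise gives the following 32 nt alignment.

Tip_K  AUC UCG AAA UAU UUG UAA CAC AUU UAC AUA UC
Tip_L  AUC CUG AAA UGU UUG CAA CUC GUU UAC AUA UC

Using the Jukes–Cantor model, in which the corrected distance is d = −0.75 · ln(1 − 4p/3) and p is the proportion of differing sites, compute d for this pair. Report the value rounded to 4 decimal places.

Mismatches occur at site 4 (U↔C), site 5 (C↔U), site 11 (A↔G), site 16 (U↔C), site 20 (A↔U), site 22 (A↔G).
p = 6/32 = 0.187500.
d = −0.75 · ln(1 − (4/3)·0.187500) = −0.75 · ln(0.750000) = −0.75 · (-0.287682) = 0.2158.

0.2158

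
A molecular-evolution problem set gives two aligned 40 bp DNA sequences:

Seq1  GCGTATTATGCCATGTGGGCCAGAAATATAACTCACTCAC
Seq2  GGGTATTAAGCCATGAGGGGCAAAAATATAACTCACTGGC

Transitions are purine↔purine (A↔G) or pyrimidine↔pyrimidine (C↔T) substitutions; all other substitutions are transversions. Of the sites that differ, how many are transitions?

Mismatches occur at site 2 (C/G, transversion), site 9 (T/A, transversion), site 16 (T/A, transversion), site 20 (C/G, transversion), site 23 (G/A, transition), site 38 (C/G, transversion), site 39 (A/G, transition).
Of the 7 differences, 2 transitions and 5 transversions, so the answer is 2.

2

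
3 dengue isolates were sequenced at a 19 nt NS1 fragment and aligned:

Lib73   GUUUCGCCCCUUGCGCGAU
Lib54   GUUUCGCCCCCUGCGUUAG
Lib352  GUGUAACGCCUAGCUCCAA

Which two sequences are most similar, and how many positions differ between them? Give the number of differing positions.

Pairwise Hamming distances:
  Lib73 vs Lib54: 4
  Lib73 vs Lib352: 8
  Lib54 vs Lib352: 10
The smallest is 4, between Lib73 and Lib54.

4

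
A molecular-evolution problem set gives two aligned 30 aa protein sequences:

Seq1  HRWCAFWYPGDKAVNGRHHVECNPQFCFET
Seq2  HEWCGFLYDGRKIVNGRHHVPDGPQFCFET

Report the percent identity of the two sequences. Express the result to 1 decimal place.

Mismatches occur at site 2 (R→E), site 5 (A→G), site 7 (W→L), site 9 (P→D), site 11 (D→R), site 13 (A→I), site 21 (E→P), site 22 (C→D), site 23 (N→G).
21 of the 30 sites match, so the percent identity is 21/30 × 100 = 70.0%.

70.0%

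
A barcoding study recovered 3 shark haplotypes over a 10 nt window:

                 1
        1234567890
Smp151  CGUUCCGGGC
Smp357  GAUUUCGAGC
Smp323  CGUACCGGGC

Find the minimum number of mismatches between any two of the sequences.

1

Pairwise Hamming distances:
  Smp151 vs Smp357: 4
  Smp151 vs Smp323: 1
  Smp357 vs Smp323: 5
The smallest is 1, between Smp151 and Smp323.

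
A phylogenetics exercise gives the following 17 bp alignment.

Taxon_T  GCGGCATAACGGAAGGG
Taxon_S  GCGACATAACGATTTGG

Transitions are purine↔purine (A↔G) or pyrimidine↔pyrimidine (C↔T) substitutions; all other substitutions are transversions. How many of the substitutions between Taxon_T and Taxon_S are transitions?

Differing sites — 4:G/A (Ti); 12:G/A (Ti); 13:A/T (Tv); 14:A/T (Tv); 15:G/T (Tv).
Of the 5 differences, 2 transitions and 3 transversions, so the answer is 2.

2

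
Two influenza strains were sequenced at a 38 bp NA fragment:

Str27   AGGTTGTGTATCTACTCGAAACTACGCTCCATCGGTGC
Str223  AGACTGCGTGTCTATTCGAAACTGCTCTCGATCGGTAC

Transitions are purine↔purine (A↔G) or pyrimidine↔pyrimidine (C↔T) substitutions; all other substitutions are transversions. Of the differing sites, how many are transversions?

2

Differing sites — 3:G/A (Ti); 4:T/C (Ti); 7:T/C (Ti); 10:A/G (Ti); 15:C/T (Ti); 24:A/G (Ti); 26:G/T (Tv); 30:C/G (Tv); 37:G/A (Ti).
Of the 9 differences, 7 transitions and 2 transversions, so the answer is 2.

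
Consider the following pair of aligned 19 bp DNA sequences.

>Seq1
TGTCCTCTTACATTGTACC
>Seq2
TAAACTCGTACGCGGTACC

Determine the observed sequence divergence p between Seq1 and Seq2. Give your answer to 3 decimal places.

Mismatches occur at site 2 (G/A), site 3 (T/A), site 4 (C/A), site 8 (T/G), site 12 (A/G), site 13 (T/C), site 14 (T/G).
There are 7 differences over 19 sites, so p = 7/19 = 0.368.

0.368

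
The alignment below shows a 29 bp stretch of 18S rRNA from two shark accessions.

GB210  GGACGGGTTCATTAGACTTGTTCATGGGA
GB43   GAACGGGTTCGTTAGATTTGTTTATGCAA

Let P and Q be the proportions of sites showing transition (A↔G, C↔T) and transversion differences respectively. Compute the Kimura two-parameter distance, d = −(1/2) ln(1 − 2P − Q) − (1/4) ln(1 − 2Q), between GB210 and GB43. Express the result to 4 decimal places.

0.2563

Mismatches occur at site 2 (G/A, transition), site 11 (A/G, transition), site 17 (C/T, transition), site 23 (C/T, transition), site 27 (G/C, transversion), site 28 (G/A, transition).
Of the 6 differences, 5 transitions and 1 transversion over 29 sites: P = 5/29 = 0.172414, Q = 1/29 = 0.034483.
d = −0.5·ln(0.620689) − 0.25·ln(0.931034) = −0.5·(-0.476925) − 0.25·(-0.071459) = 0.2563.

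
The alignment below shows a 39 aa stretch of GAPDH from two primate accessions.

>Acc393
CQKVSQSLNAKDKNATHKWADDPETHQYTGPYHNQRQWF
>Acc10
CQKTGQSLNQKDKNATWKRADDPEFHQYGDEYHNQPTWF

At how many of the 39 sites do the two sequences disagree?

The sequences differ at positions 4 (V/T), 5 (S/G), 10 (A/Q), 17 (H/W), 19 (W/R), 25 (T/F), 29 (T/G), 30 (G/D), 31 (P/E), 36 (R/P), 37 (Q/T).
That gives 11 mismatches out of 39 aligned sites, so the Hamming distance is 11.

11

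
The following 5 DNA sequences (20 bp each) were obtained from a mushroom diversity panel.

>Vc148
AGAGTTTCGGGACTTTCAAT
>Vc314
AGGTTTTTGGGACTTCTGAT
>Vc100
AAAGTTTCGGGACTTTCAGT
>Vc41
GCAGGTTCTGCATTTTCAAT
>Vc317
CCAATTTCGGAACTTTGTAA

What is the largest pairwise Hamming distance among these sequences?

12

Pairwise Hamming distances:
  Vc148 vs Vc314: 6
  Vc148 vs Vc100: 2
  Vc148 vs Vc41: 6
  Vc148 vs Vc317: 7
  Vc314 vs Vc100: 8
  Vc314 vs Vc41: 12
  Vc314 vs Vc317: 10
  Vc100 vs Vc41: 7
  Vc100 vs Vc317: 8
  Vc41 vs Vc317: 9
The largest is 12, between Vc314 and Vc41.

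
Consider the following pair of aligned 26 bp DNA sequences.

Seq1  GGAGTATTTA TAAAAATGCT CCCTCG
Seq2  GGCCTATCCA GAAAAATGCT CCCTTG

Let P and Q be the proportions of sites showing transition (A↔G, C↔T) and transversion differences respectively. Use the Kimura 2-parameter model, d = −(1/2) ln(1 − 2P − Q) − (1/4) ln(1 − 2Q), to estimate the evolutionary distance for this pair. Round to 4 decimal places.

Mismatches occur at site 3 (A→C, transversion), site 4 (G→C, transversion), site 8 (T→C, transition), site 9 (T→C, transition), site 11 (T→G, transversion), site 25 (C→T, transition).
Of the 6 differences, 3 transitions and 3 transversions over 26 sites: P = 3/26 = 0.115385, Q = 3/26 = 0.115385.
d = −0.5·ln(0.653845) − 0.25·ln(0.769230) = −0.5·(-0.424885) − 0.25·(-0.262365) = 0.2780.

0.2780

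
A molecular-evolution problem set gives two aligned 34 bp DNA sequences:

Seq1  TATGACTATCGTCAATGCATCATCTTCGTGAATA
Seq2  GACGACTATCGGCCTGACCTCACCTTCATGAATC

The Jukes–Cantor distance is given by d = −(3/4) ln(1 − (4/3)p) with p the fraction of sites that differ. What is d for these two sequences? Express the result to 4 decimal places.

0.4234

Differing sites — 1:T/G; 3:T/C; 12:T/G; 14:A/C; 15:A/T; 16:T/G; 17:G/A; 19:A/C; 23:T/C; 28:G/A; 34:A/C.
p = 11/34 = 0.323529.
d = −0.75 · ln(1 − (4/3)·0.323529) = −0.75 · ln(0.568628) = −0.75 · (-0.564529) = 0.4234.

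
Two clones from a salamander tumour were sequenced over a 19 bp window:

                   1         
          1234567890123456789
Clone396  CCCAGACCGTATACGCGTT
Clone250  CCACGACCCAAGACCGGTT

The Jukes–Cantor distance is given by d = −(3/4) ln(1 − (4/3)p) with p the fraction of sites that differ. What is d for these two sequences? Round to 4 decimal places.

0.5068

The sequences differ at positions 3 (C/A), 4 (A/C), 9 (G/C), 10 (T/A), 12 (T/G), 15 (G/C), 16 (C/G).
p = 7/19 = 0.368421.
d = −0.75 · ln(1 − (4/3)·0.368421) = −0.75 · ln(0.508772) = −0.75 · (-0.675755) = 0.5068.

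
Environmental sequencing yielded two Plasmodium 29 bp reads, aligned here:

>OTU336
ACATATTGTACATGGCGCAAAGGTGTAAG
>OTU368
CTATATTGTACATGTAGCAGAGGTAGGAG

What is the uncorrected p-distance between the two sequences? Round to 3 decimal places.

The sequences differ at positions 1 (A/C), 2 (C/T), 15 (G/T), 16 (C/A), 20 (A/G), 25 (G/A), 26 (T/G), 27 (A/G).
There are 8 differences over 29 sites, so p = 8/29 = 0.276.

0.276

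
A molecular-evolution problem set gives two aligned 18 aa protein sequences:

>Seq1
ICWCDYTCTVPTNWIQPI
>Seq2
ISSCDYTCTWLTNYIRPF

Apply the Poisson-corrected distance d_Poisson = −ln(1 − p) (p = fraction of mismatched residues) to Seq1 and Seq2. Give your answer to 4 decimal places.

0.4925

Differing sites — 2:C/S; 3:W/S; 10:V/W; 11:P/L; 14:W/Y; 16:Q/R; 18:I/F.
p = 7/18 = 0.388889.
d = −ln(1 − 0.388889) = −ln(0.611111) = 0.4925.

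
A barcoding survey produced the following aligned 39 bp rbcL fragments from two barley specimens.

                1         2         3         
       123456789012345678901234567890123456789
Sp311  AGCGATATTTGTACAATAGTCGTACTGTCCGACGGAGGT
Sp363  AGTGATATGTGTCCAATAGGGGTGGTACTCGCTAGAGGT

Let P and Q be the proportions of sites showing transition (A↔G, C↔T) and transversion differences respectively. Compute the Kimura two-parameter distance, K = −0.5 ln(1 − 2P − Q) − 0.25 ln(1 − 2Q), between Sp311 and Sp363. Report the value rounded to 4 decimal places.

0.4515

Mismatches occur at site 3 (C↔T, transition), site 9 (T↔G, transversion), site 13 (A↔C, transversion), site 20 (T↔G, transversion), site 21 (C↔G, transversion), site 24 (A↔G, transition), site 25 (C↔G, transversion), site 27 (G↔A, transition), site 28 (T↔C, transition), site 29 (C↔T, transition), site 32 (A↔C, transversion), site 33 (C↔T, transition), site 34 (G↔A, transition).
Of the 13 differences, 7 transitions and 6 transversions over 39 sites: P = 7/39 = 0.179487, Q = 6/39 = 0.153846.
d = −0.5·ln(0.487180) − 0.25·ln(0.692308) = −0.5·(-0.719122) − 0.25·(-0.367724) = 0.4515.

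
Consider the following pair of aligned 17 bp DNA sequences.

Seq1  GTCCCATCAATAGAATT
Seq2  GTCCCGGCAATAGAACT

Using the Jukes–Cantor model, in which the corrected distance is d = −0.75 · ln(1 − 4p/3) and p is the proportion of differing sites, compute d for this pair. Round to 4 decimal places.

Mismatches occur at site 6 (A↔G), site 7 (T↔G), site 16 (T↔C).
p = 3/17 = 0.176471.
d = −0.75 · ln(1 − (4/3)·0.176471) = −0.75 · ln(0.764705) = −0.75 · (-0.268265) = 0.2012.

0.2012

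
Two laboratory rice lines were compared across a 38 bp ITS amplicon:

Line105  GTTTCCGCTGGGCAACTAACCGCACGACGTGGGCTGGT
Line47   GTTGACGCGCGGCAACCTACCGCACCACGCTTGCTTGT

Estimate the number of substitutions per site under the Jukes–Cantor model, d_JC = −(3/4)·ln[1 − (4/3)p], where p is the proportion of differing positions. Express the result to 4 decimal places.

0.3658

Mismatches occur at site 4 (T→G), site 5 (C→A), site 9 (T→G), site 10 (G→C), site 17 (T→C), site 18 (A→T), site 26 (G→C), site 30 (T→C), site 31 (G→T), site 32 (G→T), site 36 (G→T).
p = 11/38 = 0.289474.
d = −0.75 · ln(1 − (4/3)·0.289474) = −0.75 · ln(0.614035) = −0.75 · (-0.487703) = 0.3658.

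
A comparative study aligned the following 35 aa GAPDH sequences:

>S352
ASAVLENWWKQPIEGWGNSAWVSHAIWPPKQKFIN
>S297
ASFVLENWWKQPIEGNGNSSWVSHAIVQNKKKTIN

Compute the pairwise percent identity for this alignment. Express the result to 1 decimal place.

77.1%

The sequences differ at positions 3 (A/F), 16 (W/N), 20 (A/S), 27 (W/V), 28 (P/Q), 29 (P/N), 31 (Q/K), 33 (F/T).
27 of the 35 sites match, so the percent identity is 27/35 × 100 = 77.1%.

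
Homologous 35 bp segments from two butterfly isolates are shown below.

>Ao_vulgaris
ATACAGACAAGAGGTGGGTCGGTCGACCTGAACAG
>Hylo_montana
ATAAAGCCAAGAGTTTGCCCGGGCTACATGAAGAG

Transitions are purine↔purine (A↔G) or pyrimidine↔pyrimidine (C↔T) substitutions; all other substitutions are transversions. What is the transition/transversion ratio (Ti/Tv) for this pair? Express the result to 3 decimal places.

Mismatches occur at site 4 (C/A, transversion), site 7 (A/C, transversion), site 14 (G/T, transversion), site 16 (G/T, transversion), site 18 (G/C, transversion), site 19 (T/C, transition), site 23 (T/G, transversion), site 25 (G/T, transversion), site 28 (C/A, transversion), site 33 (C/G, transversion).
Of the 10 differences, 1 transition and 9 transversions, so Ti/Tv = 1/9 = 0.111.

0.111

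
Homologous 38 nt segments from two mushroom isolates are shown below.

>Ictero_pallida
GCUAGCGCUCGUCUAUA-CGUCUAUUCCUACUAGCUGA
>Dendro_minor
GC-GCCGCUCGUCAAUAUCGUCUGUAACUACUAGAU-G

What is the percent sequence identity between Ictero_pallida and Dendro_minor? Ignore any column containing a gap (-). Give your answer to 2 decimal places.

Excluding the 3 gap columns leaves 35 comparable sites.
Mismatches occur at site 4 (A→G), site 5 (G→C), site 14 (U→A), site 24 (A→G), site 26 (U→A), site 27 (C→A), site 35 (C→A), site 38 (A→G).
27 of the 35 comparable sites match, so the percent identity is 27/35 × 100 = 77.14%.

77.14%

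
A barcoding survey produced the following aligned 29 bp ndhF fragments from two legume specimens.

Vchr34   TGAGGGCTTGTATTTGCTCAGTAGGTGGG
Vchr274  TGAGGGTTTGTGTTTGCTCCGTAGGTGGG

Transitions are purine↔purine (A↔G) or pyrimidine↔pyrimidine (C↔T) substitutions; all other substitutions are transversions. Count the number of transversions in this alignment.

Differing sites — 7:C/T (Ti); 12:A/G (Ti); 20:A/C (Tv).
Of the 3 differences, 2 transitions and 1 transversion, so the answer is 1.

1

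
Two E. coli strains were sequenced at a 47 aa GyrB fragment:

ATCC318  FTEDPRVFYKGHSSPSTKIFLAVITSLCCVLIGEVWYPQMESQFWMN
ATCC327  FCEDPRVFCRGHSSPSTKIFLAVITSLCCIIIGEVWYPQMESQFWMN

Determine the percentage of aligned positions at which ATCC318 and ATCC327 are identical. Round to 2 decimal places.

89.36%

The sequences differ at positions 2 (T/C), 9 (Y/C), 10 (K/R), 30 (V/I), 31 (L/I).
42 of the 47 sites match, so the percent identity is 42/47 × 100 = 89.36%.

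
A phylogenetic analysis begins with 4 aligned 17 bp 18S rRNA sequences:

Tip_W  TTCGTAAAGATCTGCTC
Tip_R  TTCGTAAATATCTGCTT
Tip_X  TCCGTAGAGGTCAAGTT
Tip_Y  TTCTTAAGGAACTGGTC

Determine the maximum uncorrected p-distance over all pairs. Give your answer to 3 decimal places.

0.529

Pairwise Hamming distances:
  Tip_W vs Tip_R: 2
  Tip_W vs Tip_X: 7
  Tip_W vs Tip_Y: 4
  Tip_R vs Tip_X: 7
  Tip_R vs Tip_Y: 6
  Tip_X vs Tip_Y: 9
The largest is 9 mismatches, between Tip_X and Tip_Y; p = 9/17 = 0.529.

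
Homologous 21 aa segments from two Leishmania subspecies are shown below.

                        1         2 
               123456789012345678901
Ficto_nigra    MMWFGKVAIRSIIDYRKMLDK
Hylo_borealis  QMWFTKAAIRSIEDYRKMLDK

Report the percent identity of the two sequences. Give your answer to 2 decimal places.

80.95%

Differing sites — 1:M/Q; 5:G/T; 7:V/A; 13:I/E.
17 of the 21 sites match, so the percent identity is 17/21 × 100 = 80.95%.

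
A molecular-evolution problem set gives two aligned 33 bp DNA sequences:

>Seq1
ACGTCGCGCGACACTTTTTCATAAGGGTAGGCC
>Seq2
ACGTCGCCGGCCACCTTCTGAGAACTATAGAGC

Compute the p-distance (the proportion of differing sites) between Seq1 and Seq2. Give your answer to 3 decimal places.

Differing sites — 8:G/C; 9:C/G; 11:A/C; 15:T/C; 18:T/C; 20:C/G; 22:T/G; 25:G/C; 26:G/T; 27:G/A; 31:G/A; 32:C/G.
There are 12 differences over 33 sites, so p = 12/33 = 0.364.

0.364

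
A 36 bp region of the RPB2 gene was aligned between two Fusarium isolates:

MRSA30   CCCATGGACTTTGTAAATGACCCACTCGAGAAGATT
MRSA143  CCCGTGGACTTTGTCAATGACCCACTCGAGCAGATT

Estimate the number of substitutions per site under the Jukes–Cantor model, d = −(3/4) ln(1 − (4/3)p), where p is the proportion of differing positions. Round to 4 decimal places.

0.0883

Mismatches occur at site 4 (A/G), site 15 (A/C), site 31 (A/C).
p = 3/36 = 0.083333.
d = −0.75 · ln(1 − (4/3)·0.083333) = −0.75 · ln(0.888889) = −0.75 · (-0.117783) = 0.0883.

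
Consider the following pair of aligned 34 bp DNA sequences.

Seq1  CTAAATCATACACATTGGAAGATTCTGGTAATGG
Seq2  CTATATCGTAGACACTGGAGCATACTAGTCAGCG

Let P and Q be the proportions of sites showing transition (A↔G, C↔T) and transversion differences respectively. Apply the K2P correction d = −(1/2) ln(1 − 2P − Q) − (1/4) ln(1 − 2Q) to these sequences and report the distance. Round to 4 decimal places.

0.4236

Mismatches occur at site 4 (A→T, transversion), site 8 (A→G, transition), site 11 (C→G, transversion), site 15 (T→C, transition), site 20 (A→G, transition), site 21 (G→C, transversion), site 24 (T→A, transversion), site 27 (G→A, transition), site 30 (A→C, transversion), site 32 (T→G, transversion), site 33 (G→C, transversion).
Of the 11 differences, 4 transitions and 7 transversions over 34 sites: P = 4/34 = 0.117647, Q = 7/34 = 0.205882.
d = −0.5·ln(0.558824) − 0.25·ln(0.588236) = −0.5·(-0.581921) − 0.25·(-0.530627) = 0.4236.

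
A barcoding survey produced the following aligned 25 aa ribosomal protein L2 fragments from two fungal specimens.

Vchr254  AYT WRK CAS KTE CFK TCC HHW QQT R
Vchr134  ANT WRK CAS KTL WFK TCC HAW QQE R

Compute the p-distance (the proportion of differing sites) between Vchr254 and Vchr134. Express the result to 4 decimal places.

0.2000

The sequences differ at positions 2 (Y/N), 12 (E/L), 13 (C/W), 20 (H/A), 24 (T/E).
There are 5 differences over 25 sites, so p = 5/25 = 0.2000.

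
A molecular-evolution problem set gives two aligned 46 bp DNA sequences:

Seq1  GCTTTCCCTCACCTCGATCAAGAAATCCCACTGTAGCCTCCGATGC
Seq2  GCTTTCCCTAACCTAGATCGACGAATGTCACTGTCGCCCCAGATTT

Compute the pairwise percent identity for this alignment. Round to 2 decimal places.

73.91%

Differing sites — 10:C/A; 15:C/A; 20:A/G; 22:G/C; 23:A/G; 27:C/G; 28:C/T; 35:A/C; 39:T/C; 41:C/A; 45:G/T; 46:C/T.
34 of the 46 sites match, so the percent identity is 34/46 × 100 = 73.91%.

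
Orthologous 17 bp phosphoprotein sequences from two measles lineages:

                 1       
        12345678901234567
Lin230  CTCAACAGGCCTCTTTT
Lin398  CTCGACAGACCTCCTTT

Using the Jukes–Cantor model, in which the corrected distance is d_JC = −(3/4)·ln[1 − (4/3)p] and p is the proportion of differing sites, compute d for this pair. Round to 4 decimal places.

0.2012

Mismatches occur at site 4 (A↔G), site 9 (G↔A), site 14 (T↔C).
p = 3/17 = 0.176471.
d = −0.75 · ln(1 − (4/3)·0.176471) = −0.75 · ln(0.764705) = −0.75 · (-0.268265) = 0.2012.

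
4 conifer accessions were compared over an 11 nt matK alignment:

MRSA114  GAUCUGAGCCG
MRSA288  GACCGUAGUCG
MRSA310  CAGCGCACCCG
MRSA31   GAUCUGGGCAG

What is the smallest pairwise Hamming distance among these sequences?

2

Pairwise Hamming distances:
  MRSA114 vs MRSA288: 4
  MRSA114 vs MRSA310: 5
  MRSA114 vs MRSA31: 2
  MRSA288 vs MRSA310: 5
  MRSA288 vs MRSA31: 6
  MRSA310 vs MRSA31: 7
The smallest is 2, between MRSA114 and MRSA31.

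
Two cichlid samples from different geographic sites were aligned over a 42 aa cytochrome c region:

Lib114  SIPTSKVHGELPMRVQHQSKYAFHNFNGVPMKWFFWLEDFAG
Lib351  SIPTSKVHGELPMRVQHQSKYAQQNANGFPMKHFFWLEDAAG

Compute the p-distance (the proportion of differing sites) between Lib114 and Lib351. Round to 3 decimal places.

0.143

Differing sites — 23:F/Q; 24:H/Q; 26:F/A; 29:V/F; 33:W/H; 40:F/A.
There are 6 differences over 42 sites, so p = 6/42 = 0.143.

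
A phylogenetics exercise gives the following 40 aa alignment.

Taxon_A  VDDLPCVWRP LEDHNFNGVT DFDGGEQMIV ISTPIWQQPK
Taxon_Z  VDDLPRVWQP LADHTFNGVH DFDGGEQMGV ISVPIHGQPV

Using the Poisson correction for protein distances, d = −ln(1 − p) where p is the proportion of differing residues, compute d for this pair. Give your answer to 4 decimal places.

Differing sites — 6:C/R; 9:R/Q; 12:E/A; 15:N/T; 20:T/H; 29:I/G; 33:T/V; 36:W/H; 37:Q/G; 40:K/V.
p = 10/40 = 0.250000.
d = −ln(1 − 0.250000) = −ln(0.750000) = 0.2877.

0.2877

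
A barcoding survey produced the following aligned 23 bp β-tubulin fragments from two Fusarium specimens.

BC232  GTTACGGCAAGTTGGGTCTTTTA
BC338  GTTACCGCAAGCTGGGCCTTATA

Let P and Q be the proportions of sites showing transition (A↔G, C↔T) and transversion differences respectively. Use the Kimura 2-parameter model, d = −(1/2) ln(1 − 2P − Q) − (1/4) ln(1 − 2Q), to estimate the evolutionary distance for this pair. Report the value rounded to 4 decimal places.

Differing sites — 6:G/C (Tv); 12:T/C (Ti); 17:T/C (Ti); 21:T/A (Tv).
Of the 4 differences, 2 transitions and 2 transversions over 23 sites: P = 2/23 = 0.086957, Q = 2/23 = 0.086957.
d = −0.5·ln(0.739129) − 0.25·ln(0.826086) = −0.5·(-0.302283) − 0.25·(-0.191056) = 0.1989.

0.1989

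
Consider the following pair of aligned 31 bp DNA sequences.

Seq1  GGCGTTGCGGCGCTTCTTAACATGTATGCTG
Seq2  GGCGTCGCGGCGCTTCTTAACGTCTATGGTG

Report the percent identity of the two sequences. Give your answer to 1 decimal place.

Differing sites — 6:T/C; 22:A/G; 24:G/C; 29:C/G.
27 of the 31 sites match, so the percent identity is 27/31 × 100 = 87.1%.

87.1%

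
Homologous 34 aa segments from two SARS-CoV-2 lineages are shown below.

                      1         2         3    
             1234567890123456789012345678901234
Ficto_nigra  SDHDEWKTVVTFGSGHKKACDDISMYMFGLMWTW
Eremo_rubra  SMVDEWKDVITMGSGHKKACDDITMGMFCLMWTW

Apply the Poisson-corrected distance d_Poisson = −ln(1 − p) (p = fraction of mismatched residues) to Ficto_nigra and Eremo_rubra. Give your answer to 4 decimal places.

The sequences differ at positions 2 (D/M), 3 (H/V), 8 (T/D), 10 (V/I), 12 (F/M), 24 (S/T), 26 (Y/G), 29 (G/C).
p = 8/34 = 0.235294.
d = −ln(1 − 0.235294) = −ln(0.764706) = 0.2683.

0.2683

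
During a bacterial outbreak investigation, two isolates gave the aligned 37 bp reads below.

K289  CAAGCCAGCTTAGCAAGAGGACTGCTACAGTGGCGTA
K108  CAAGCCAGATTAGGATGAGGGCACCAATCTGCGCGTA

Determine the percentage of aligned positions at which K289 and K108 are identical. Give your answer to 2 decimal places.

67.57%

Mismatches occur at site 9 (C/A), site 14 (C/G), site 16 (A/T), site 21 (A/G), site 23 (T/A), site 24 (G/C), site 26 (T/A), site 28 (C/T), site 29 (A/C), site 30 (G/T), site 31 (T/G), site 32 (G/C).
25 of the 37 sites match, so the percent identity is 25/37 × 100 = 67.57%.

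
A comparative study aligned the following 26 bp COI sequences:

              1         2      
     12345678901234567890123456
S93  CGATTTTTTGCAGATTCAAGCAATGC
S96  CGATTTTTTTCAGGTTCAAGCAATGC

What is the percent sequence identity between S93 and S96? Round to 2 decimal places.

92.31%

The sequences differ at positions 10 (G/T), 14 (A/G).
24 of the 26 sites match, so the percent identity is 24/26 × 100 = 92.31%.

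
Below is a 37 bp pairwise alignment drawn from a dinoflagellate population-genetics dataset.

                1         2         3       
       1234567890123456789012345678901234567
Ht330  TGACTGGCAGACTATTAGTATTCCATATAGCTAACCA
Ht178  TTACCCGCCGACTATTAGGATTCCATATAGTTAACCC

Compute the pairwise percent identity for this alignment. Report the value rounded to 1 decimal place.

81.1%

The sequences differ at positions 2 (G/T), 5 (T/C), 6 (G/C), 9 (A/C), 19 (T/G), 31 (C/T), 37 (A/C).
30 of the 37 sites match, so the percent identity is 30/37 × 100 = 81.1%.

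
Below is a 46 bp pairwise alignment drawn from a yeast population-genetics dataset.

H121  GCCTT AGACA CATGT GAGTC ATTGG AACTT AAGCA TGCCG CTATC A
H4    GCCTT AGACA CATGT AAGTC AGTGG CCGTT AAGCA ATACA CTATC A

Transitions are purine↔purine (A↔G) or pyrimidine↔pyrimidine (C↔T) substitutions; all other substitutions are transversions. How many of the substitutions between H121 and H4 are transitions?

2

Mismatches occur at site 16 (G→A, transition), site 22 (T→G, transversion), site 26 (A→C, transversion), site 27 (A→C, transversion), site 28 (C→G, transversion), site 36 (T→A, transversion), site 37 (G→T, transversion), site 38 (C→A, transversion), site 40 (G→A, transition).
Of the 9 differences, 2 transitions and 7 transversions, so the answer is 2.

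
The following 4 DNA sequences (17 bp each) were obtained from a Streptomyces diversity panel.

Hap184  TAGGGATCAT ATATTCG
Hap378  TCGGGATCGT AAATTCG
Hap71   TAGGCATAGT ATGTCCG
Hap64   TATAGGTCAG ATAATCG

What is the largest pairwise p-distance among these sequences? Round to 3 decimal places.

Pairwise Hamming distances:
  Hap184 vs Hap378: 3
  Hap184 vs Hap71: 5
  Hap184 vs Hap64: 5
  Hap378 vs Hap71: 6
  Hap378 vs Hap64: 8
  Hap71 vs Hap64: 10
The largest is 10 mismatches, between Hap71 and Hap64; p = 10/17 = 0.588.

0.588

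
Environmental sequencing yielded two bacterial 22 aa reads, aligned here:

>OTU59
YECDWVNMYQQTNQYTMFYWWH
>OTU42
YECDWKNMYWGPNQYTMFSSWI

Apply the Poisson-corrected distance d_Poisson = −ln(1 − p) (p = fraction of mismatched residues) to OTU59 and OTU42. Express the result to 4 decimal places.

The sequences differ at positions 6 (V/K), 10 (Q/W), 11 (Q/G), 12 (T/P), 19 (Y/S), 20 (W/S), 22 (H/I).
p = 7/22 = 0.318182.
d = −ln(1 − 0.318182) = −ln(0.681818) = 0.3830.

0.3830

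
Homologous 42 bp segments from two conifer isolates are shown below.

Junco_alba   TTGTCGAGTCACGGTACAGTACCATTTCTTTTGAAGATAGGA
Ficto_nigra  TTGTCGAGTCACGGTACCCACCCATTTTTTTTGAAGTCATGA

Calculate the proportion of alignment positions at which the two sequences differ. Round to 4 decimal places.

0.1905

Differing sites — 18:A/C; 19:G/C; 20:T/A; 21:A/C; 28:C/T; 37:A/T; 38:T/C; 40:G/T.
There are 8 differences over 42 sites, so p = 8/42 = 0.1905.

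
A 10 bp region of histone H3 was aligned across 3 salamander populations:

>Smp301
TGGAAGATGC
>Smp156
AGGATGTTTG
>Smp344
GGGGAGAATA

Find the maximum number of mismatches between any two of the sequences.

Pairwise Hamming distances:
  Smp301 vs Smp156: 5
  Smp301 vs Smp344: 5
  Smp156 vs Smp344: 6
The largest is 6, between Smp156 and Smp344.

6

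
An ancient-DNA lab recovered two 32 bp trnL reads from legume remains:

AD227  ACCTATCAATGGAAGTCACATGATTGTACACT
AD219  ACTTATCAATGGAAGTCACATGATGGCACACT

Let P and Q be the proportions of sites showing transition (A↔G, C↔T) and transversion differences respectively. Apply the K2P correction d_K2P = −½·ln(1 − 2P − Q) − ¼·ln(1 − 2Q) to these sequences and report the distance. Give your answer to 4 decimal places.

0.1011

The sequences differ at positions 3 (C/T, transition), 25 (T/G, transversion), 27 (T/C, transition).
Of the 3 differences, 2 transitions and 1 transversion over 32 sites: P = 2/32 = 0.062500, Q = 1/32 = 0.031250.
d = −0.5·ln(0.843750) − 0.25·ln(0.937500) = −0.5·(-0.169899) − 0.25·(-0.064539) = 0.1011.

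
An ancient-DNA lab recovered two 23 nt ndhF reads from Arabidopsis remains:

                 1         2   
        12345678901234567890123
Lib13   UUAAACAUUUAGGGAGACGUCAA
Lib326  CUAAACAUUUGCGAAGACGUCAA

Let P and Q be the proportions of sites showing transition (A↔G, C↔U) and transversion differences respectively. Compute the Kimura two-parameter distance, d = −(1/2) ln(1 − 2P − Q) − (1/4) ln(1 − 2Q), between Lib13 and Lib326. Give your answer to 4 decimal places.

0.2042

Differing sites — 1:U/C (Ti); 11:A/G (Ti); 12:G/C (Tv); 14:G/A (Ti).
Of the 4 differences, 3 transitions and 1 transversion over 23 sites: P = 3/23 = 0.130435, Q = 1/23 = 0.043478.
d = −0.5·ln(0.695652) − 0.25·ln(0.913044) = −0.5·(-0.362906) − 0.25·(-0.090971) = 0.2042.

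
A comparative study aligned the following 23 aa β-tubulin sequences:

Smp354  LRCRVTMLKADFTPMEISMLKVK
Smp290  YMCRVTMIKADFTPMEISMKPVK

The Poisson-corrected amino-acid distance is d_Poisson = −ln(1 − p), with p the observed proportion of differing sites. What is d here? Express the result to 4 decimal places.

0.2451

Differing sites — 1:L/Y; 2:R/M; 8:L/I; 20:L/K; 21:K/P.
p = 5/23 = 0.217391.
d = −ln(1 − 0.217391) = −ln(0.782609) = 0.2451.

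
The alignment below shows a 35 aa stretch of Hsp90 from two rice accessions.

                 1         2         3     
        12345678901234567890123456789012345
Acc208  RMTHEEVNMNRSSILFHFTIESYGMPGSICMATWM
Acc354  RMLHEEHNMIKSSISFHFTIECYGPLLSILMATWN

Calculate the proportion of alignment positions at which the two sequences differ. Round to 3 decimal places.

Differing sites — 3:T/L; 7:V/H; 10:N/I; 11:R/K; 15:L/S; 22:S/C; 25:M/P; 26:P/L; 27:G/L; 30:C/L; 35:M/N.
There are 11 differences over 35 sites, so p = 11/35 = 0.314.

0.314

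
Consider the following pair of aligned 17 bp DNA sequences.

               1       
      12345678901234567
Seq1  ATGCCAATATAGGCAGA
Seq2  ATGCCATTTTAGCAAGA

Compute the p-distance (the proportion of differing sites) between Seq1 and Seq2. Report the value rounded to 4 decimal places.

0.2353

Mismatches occur at site 7 (A↔T), site 9 (A↔T), site 13 (G↔C), site 14 (C↔A).
There are 4 differences over 17 sites, so p = 4/17 = 0.2353.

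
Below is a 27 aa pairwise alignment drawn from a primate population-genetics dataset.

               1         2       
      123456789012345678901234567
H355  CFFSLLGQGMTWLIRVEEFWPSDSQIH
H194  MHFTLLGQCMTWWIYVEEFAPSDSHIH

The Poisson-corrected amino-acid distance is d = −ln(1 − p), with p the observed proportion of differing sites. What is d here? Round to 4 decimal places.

Mismatches occur at site 1 (C→M), site 2 (F→H), site 4 (S→T), site 9 (G→C), site 13 (L→W), site 15 (R→Y), site 20 (W→A), site 25 (Q→H).
p = 8/27 = 0.296296.
d = −ln(1 − 0.296296) = −ln(0.703704) = 0.3514.

0.3514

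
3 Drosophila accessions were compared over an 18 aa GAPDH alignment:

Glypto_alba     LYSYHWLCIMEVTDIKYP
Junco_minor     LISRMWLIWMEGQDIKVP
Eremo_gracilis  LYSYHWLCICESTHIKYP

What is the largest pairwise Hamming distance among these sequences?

10

Pairwise Hamming distances:
  Glypto_alba vs Junco_minor: 8
  Glypto_alba vs Eremo_gracilis: 3
  Junco_minor vs Eremo_gracilis: 10
The largest is 10, between Junco_minor and Eremo_gracilis.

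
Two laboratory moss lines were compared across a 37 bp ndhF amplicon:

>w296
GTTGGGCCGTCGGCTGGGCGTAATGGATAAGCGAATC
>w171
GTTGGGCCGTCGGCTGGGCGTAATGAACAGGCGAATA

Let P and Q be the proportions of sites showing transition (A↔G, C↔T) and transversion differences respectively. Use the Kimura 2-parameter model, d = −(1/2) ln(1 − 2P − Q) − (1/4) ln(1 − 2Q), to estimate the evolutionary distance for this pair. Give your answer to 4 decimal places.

0.1188

The sequences differ at positions 26 (G/A, transition), 28 (T/C, transition), 30 (A/G, transition), 37 (C/A, transversion).
Of the 4 differences, 3 transitions and 1 transversion over 37 sites: P = 3/37 = 0.081081, Q = 1/37 = 0.027027.
d = −0.5·ln(0.810811) − 0.25·ln(0.945946) = −0.5·(-0.209720) − 0.25·(-0.055570) = 0.1188.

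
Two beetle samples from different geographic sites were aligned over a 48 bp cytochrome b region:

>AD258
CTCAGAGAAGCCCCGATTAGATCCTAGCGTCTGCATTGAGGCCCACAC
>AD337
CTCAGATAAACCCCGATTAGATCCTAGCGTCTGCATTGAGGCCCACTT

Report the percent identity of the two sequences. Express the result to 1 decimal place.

Differing sites — 7:G/T; 10:G/A; 47:A/T; 48:C/T.
44 of the 48 sites match, so the percent identity is 44/48 × 100 = 91.7%.

91.7%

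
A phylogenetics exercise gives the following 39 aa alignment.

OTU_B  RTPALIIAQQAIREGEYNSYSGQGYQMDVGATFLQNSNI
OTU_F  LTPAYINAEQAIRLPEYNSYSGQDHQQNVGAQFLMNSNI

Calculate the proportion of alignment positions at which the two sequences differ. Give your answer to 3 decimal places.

0.308

Differing sites — 1:R/L; 5:L/Y; 7:I/N; 9:Q/E; 14:E/L; 15:G/P; 24:G/D; 25:Y/H; 27:M/Q; 28:D/N; 32:T/Q; 35:Q/M.
There are 12 differences over 39 sites, so p = 12/39 = 0.308.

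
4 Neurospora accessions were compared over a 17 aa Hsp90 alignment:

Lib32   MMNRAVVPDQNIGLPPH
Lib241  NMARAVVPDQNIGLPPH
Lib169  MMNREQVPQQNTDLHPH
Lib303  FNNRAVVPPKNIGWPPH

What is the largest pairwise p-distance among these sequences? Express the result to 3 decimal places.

0.588

Pairwise Hamming distances:
  Lib32 vs Lib241: 2
  Lib32 vs Lib169: 6
  Lib32 vs Lib303: 5
  Lib241 vs Lib169: 8
  Lib241 vs Lib303: 6
  Lib169 vs Lib303: 10
The largest is 10 mismatches, between Lib169 and Lib303; p = 10/17 = 0.588.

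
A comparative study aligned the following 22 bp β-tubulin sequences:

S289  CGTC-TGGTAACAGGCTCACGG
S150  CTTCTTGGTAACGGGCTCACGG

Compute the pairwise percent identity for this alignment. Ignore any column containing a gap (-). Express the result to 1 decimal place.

Excluding the 1 gap column leaves 21 comparable sites.
The sequences differ at positions 2 (G/T), 13 (A/G).
19 of the 21 comparable sites match, so the percent identity is 19/21 × 100 = 90.5%.

90.5%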